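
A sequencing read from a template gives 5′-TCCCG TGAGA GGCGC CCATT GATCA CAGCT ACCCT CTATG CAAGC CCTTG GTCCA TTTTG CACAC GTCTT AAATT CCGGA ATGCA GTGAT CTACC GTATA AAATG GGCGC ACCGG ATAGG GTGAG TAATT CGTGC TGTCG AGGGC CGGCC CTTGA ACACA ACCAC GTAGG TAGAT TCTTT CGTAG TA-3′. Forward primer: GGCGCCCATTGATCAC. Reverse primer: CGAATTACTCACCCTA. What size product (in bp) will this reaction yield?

122 bp

Scanning the template, GGCGCCCATTGATCAC occurs at positions 11–26; this primer anneals to the bottom strand there with its 3' end pointing downstream.
Taking the reverse complement of CGAATTACTCACCCTA gives TAGGGTGAGTAATTCG, found at positions 117–132 on the template; the primer anneals here to the top strand with its 3' end pointing upstream.
Amplicon spans positions 11–132: 122 bp.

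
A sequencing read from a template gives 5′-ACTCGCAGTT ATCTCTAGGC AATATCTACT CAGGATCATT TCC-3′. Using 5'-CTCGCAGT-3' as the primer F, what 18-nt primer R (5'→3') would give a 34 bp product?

The forward primer binds at positions 2–9, so a 34 bp product ends at position 2 + 34 − 1 = 35.
The reverse primer anneals to the top strand over positions 18–35, i.e. to GGCAATATCTACTCAGGA.
Its sequence written 5'→3' is the reverse complement: TCCTGAGTAGATATTGCC.

5'-TCCTGAGTAGATATTGCC-3'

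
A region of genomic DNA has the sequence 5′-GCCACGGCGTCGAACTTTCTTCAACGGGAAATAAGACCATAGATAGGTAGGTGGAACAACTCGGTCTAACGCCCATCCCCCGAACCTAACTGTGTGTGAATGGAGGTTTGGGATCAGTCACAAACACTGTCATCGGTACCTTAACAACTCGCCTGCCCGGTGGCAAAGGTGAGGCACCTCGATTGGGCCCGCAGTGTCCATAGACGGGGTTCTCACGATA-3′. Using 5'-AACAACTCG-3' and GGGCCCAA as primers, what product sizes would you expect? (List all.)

The forward primer AACAACTCG matches the top strand at positions 55–63, 143–151.
The reverse primer's reverse complement is TTGGGCCC, matching at positions 183–190.
Each forward site pairs with the reverse site to give a product ending at position 190: sizes 136, 48 bp.

136 bp, 48 bp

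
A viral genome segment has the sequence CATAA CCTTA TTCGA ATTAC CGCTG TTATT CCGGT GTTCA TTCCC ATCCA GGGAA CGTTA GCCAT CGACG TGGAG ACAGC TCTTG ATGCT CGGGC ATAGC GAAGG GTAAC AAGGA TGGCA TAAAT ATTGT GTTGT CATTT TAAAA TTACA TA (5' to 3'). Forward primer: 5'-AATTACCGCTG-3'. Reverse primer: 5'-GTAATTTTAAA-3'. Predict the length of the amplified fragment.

Scanning the template, AATTACCGCTG occurs at positions 15–25; this primer anneals to the bottom strand there with its 3' end pointing downstream.
The reverse primer's reverse complement is TTTAAAATTAC, which matches the template at positions 139–149.
The product runs from position 15 to position 149, so its length is 149 − 15 + 1 = 135 bp.

135 bp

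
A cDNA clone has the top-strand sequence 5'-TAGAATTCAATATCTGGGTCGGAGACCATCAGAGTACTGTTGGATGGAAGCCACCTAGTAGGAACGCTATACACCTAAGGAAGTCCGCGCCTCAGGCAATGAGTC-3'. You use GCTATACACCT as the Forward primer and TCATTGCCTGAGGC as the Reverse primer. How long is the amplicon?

37 bp

Scanning the template, GCTATACACCT occurs at positions 66–76; this primer anneals to the bottom strand there with its 3' end pointing downstream.
The reverse primer's reverse complement is GCCTCAGGCAATGA, which matches the template at positions 89–102.
The product runs from position 66 to position 102, so its length is 102 − 66 + 1 = 37 bp.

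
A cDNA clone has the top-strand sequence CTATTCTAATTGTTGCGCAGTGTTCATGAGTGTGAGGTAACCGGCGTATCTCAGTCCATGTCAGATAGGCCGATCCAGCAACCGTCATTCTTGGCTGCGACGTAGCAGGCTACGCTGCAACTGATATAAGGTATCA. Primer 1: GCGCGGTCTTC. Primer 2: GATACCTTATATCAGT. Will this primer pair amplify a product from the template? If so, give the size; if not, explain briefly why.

No product — primer 1 has no binding site in the template.

Primer 1 (GCGCGGTCTTC) does not match the top strand, and its reverse complement GAAGACCGCGC does not match either.
With no annealing site for primer 1, no amplification occurs.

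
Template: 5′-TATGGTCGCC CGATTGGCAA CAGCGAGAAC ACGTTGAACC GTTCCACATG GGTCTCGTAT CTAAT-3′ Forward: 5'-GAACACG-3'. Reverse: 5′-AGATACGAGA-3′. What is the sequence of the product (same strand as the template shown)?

5'-GAACACGTTGAACCGTTCCACATGGGTCTCGTATCT-3'

Forward primer GAACACG is found on the top strand at positions 27–33.
The reverse primer's reverse complement is TCTCGTATCT, which matches the template at positions 53–62.
The product is the template from position 27 through 62 (36 bp).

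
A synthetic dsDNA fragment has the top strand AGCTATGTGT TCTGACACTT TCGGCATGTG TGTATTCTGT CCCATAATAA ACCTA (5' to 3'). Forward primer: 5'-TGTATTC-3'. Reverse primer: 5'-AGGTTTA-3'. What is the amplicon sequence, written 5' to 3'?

Scanning the template, TGTATTC occurs at positions 31–37; this primer anneals to the bottom strand there with its 3' end pointing downstream.
Taking the reverse complement of AGGTTTA gives TAAACCT, found at positions 48–54 on the template; the primer anneals here to the top strand with its 3' end pointing upstream.
The product is the template from position 31 through 54 (24 bp).

5'-TGTATTCTGTCCCATAATAAACCT-3'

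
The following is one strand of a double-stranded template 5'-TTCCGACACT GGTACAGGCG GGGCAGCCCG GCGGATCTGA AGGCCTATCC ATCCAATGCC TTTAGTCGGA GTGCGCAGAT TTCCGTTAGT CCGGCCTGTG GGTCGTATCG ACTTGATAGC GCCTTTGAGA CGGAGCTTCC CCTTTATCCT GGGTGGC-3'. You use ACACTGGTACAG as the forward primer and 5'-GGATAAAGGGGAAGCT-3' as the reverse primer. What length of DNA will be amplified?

144 bp

Forward primer ACACTGGTACAG is found on the top strand at positions 6–17.
Taking the reverse complement of GGATAAAGGGGAAGCT gives AGCTTCCCCTTTATCC, found at positions 134–149 on the template; the primer anneals here to the top strand with its 3' end pointing upstream.
The product runs from position 6 to position 149, so its length is 149 − 6 + 1 = 144 bp.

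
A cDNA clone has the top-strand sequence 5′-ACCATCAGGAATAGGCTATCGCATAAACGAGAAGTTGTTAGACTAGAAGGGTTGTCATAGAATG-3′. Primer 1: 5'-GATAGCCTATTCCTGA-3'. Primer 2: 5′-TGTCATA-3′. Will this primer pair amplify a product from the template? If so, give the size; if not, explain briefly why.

Primer 1 (GATAGCCTATTCCTGA) has reverse complement TCAGGAATAGGCTATC, which matches the top strand at positions 5–20; primer 1 anneals to the top strand there with its 3' end pointing upstream toward position 5.
Primer 2 (TGTCATA) matches the top strand directly at positions 53–59; it anneals to the bottom strand with its 3' end pointing downstream toward position 59.
The 3' ends diverge (primer 1 extends toward position 1, primer 2 toward position 64), so the primers never converge on a shared product.

No product — the primers' 3' ends point away from each other.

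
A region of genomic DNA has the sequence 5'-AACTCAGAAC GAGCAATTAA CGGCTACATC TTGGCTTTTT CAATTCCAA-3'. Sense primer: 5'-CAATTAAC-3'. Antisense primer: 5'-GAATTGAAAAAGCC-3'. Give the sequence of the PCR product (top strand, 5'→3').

The forward primer matches the template at positions 14–21.
The reverse primer's reverse complement is GGCTTTTTCAATTC, which matches the template at positions 33–46.
The product is the template from position 14 through 46 (33 bp).

5'-CAATTAACGGCTACATCTTGGCTTTTTCAATTC-3'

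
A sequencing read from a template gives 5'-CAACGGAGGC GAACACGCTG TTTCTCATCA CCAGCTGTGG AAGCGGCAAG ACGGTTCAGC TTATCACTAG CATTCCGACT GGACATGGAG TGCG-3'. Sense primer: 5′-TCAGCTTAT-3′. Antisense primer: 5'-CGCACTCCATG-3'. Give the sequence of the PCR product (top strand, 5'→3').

The forward primer matches the template at positions 56–64.
The reverse primer's reverse complement is CATGGAGTGCG, which matches the template at positions 84–94.
The product is the template from position 56 through 94 (39 bp).

5'-TCAGCTTATCACTAGCATTCCGACTGGACATGGAGTGCG-3'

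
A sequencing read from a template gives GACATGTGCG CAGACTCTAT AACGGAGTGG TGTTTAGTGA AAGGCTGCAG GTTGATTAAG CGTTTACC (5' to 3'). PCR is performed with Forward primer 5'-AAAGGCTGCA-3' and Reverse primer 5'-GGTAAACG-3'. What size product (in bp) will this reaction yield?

29 bp

The forward primer matches the template at positions 40–49.
Taking the reverse complement of GGTAAACG gives CGTTTACC, found at positions 61–68 on the template; the primer anneals here to the top strand with its 3' end pointing upstream.
Amplicon spans positions 40–68: 29 bp.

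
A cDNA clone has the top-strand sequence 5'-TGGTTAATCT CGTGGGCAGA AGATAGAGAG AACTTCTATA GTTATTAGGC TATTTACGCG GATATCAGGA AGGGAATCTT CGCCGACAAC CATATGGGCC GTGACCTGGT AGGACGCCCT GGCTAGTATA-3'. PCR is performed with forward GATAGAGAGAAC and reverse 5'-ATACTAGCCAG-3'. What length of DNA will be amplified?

Scanning the template, GATAGAGAGAAC occurs at positions 22–33; this primer anneals to the bottom strand there with its 3' end pointing downstream.
The reverse primer's reverse complement is CTGGCTAGTAT, which matches the template at positions 119–129.
Product length = (reverse-primer end) − (forward-primer start) + 1 = 129 − 22 + 1 = 108 bp.

108 bp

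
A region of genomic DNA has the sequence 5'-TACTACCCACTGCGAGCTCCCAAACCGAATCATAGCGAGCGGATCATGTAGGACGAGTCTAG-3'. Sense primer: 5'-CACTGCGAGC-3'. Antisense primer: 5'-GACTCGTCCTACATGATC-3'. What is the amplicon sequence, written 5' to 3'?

5'-CACTGCGAGCTCCCAAACCGAATCATAGCGAGCGGATCATGTAGGACGAGTC-3'

The forward primer matches the template at positions 8–17.
Reverse complement of the reverse primer: GATCATGTAGGACGAGTC. This occurs on the top strand at positions 42–59.
The product is the template from position 8 through 59 (52 bp).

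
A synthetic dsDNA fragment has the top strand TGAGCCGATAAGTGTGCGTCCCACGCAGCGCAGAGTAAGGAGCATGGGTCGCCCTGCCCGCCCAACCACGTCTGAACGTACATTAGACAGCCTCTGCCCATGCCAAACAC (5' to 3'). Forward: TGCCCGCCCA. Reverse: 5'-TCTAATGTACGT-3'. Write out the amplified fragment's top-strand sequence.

5'-TGCCCGCCCAACCACGTCTGAACGTACATTAGA-3'

Forward primer TGCCCGCCCA is found on the top strand at positions 55–64.
The reverse primer's reverse complement is ACGTACATTAGA, which matches the template at positions 76–87.
The product is the template from position 55 through 87 (33 bp).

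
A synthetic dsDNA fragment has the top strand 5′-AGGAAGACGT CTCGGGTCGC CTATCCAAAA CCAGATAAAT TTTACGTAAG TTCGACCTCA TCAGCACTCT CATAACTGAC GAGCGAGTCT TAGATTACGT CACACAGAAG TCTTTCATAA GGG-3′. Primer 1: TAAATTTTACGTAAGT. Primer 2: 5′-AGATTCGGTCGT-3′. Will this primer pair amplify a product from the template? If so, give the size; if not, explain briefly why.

No product — primer 2 has no binding site in the template.

Primer 2 (AGATTCGGTCGT) does not match the top strand, and its reverse complement ACGACCGAATCT does not match either.
With no annealing site for primer 2, no amplification occurs.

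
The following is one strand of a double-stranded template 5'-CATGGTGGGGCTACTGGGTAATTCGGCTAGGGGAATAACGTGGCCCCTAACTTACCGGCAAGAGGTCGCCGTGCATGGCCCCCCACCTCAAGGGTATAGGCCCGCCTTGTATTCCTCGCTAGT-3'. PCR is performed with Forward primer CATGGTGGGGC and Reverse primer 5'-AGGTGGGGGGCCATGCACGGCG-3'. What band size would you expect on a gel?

88 bp

Forward primer CATGGTGGGGC is found on the top strand at positions 1–11.
Taking the reverse complement of AGGTGGGGGGCCATGCACGGCG gives CGCCGTGCATGGCCCCCCACCT, found at positions 67–88 on the template; the primer anneals here to the top strand with its 3' end pointing upstream.
Product length = (reverse-primer end) − (forward-primer start) + 1 = 88 − 1 + 1 = 88 bp.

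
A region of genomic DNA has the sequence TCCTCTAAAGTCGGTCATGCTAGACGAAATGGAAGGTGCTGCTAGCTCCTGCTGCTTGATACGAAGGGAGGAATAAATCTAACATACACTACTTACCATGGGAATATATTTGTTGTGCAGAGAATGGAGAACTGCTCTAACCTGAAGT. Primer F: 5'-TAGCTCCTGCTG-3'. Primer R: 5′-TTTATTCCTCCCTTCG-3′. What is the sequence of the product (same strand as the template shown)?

5'-TAGCTCCTGCTGCTTGATACGAAGGGAGGAATAAA-3'

Scanning the template, TAGCTCCTGCTG occurs at positions 43–54; this primer anneals to the bottom strand there with its 3' end pointing downstream.
Taking the reverse complement of TTTATTCCTCCCTTCG gives CGAAGGGAGGAATAAA, found at positions 62–77 on the template; the primer anneals here to the top strand with its 3' end pointing upstream.
The product is the template from position 43 through 77 (35 bp).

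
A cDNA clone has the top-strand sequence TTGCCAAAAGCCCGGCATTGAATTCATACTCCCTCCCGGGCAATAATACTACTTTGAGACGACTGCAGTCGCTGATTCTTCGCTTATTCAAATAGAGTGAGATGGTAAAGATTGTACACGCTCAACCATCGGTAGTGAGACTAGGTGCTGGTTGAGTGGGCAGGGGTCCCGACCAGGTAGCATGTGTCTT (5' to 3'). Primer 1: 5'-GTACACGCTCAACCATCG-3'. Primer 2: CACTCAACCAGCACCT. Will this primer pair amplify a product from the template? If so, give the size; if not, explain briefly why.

Yes — a 45 bp product.

Primer 1 (GTACACGCTCAACCATCG) matches the top strand at positions 114–131; it acts as a forward primer.
Primer 2's reverse complement is AGGTGCTGGTTGAGTG, matching the top strand at positions 143–158; it acts as a reverse primer.
The 3' ends face each other across positions 114–158, giving a 45 bp product.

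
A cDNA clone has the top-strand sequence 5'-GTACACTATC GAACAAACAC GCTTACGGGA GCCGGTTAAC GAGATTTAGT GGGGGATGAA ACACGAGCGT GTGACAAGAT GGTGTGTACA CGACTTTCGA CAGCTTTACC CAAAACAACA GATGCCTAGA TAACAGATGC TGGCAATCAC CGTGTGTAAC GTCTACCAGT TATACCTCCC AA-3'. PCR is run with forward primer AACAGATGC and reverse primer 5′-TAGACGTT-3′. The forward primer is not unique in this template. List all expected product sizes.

The forward primer AACAGATGC matches the top strand at positions 117–125, 132–140.
The reverse primer's reverse complement is AACGTCTA, matching at positions 158–165.
Each forward site pairs with the reverse site to give a product ending at position 165: sizes 49, 34 bp.

49 bp, 34 bp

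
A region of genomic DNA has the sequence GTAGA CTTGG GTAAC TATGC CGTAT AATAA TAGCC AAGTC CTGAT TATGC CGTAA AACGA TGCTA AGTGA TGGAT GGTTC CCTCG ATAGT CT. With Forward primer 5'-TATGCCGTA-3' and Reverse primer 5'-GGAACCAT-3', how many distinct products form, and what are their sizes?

The forward primer TATGCCGTA matches the top strand at positions 16–24, 46–54.
The reverse primer's reverse complement is ATGGTTCC, matching at positions 74–81.
Each forward site pairs with the reverse site to give a product ending at position 81: sizes 66, 36 bp.

Two products: 66 bp, 36 bp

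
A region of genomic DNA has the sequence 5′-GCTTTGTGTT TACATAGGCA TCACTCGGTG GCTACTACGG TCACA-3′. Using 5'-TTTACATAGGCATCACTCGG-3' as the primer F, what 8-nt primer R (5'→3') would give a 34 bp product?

The forward primer binds at positions 9–28, so a 34 bp product ends at position 9 + 34 − 1 = 42.
The reverse primer anneals to the top strand over positions 35–42, i.e. to CTACGGTC.
Its sequence written 5'→3' is the reverse complement: GACCGTAG.

5'-GACCGTAG-3'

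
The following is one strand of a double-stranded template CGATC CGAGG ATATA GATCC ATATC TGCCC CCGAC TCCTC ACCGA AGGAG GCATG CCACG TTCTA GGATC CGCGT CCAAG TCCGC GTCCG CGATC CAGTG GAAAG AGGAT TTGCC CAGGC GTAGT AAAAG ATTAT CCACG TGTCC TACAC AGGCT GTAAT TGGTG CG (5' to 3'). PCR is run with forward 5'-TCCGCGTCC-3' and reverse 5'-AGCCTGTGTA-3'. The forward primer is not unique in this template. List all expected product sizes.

87 bp, 75 bp

The forward primer TCCGCGTCC matches the top strand at positions 69–77, 81–89.
The reverse primer's reverse complement is TACACAGGCT, matching at positions 146–155.
Each forward site pairs with the reverse site to give a product ending at position 155: sizes 87, 75 bp.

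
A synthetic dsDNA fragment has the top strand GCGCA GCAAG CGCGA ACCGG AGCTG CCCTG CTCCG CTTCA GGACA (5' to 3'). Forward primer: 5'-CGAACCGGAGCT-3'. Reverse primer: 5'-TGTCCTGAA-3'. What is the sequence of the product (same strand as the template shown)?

Forward primer CGAACCGGAGCT is found on the top strand at positions 13–24.
Taking the reverse complement of TGTCCTGAA gives TTCAGGACA, found at positions 37–45 on the template; the primer anneals here to the top strand with its 3' end pointing upstream.
The product is the template from position 13 through 45 (33 bp).

5'-CGAACCGGAGCTGCCCTGCTCCGCTTCAGGACA-3'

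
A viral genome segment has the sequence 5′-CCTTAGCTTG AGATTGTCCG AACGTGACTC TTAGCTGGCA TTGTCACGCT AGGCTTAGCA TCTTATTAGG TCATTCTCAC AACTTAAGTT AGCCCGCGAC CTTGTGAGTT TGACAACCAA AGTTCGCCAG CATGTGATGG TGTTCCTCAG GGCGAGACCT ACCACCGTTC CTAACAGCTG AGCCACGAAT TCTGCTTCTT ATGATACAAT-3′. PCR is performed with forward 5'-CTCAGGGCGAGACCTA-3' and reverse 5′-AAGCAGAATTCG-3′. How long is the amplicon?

52 bp

The forward primer matches the template at positions 146–161.
Taking the reverse complement of AAGCAGAATTCG gives CGAATTCTGCTT, found at positions 186–197 on the template; the primer anneals here to the top strand with its 3' end pointing upstream.
Product length = (reverse-primer end) − (forward-primer start) + 1 = 197 − 146 + 1 = 52 bp.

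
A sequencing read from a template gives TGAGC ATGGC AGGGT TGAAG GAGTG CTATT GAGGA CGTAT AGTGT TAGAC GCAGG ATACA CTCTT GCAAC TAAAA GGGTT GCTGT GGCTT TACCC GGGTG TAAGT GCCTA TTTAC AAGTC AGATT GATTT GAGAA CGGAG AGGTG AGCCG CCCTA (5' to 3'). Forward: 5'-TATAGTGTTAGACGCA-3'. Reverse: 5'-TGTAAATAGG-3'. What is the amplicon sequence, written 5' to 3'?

5'-TATAGTGTTAGACGCAGGATACACTCTTGCAACTAAAAGGGTTGCTGTGGCTTTACCCGGGTGTAAGTGCCTATTTACA-3'

Scanning the template, TATAGTGTTAGACGCA occurs at positions 38–53; this primer anneals to the bottom strand there with its 3' end pointing downstream.
The reverse primer's reverse complement is CCTATTTACA, which matches the template at positions 107–116.
The product is the template from position 38 through 116 (79 bp).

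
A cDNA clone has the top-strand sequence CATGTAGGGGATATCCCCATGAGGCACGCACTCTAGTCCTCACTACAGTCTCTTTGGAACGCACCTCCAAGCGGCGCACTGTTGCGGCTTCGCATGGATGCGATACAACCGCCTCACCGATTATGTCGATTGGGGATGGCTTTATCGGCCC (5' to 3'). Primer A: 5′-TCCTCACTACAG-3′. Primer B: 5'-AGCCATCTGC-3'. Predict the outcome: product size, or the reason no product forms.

Primer B (AGCCATCTGC) does not match the top strand, and its reverse complement GCAGATGGCT does not match either.
With no annealing site for primer B, no amplification occurs.

No product — primer B has no binding site in the template.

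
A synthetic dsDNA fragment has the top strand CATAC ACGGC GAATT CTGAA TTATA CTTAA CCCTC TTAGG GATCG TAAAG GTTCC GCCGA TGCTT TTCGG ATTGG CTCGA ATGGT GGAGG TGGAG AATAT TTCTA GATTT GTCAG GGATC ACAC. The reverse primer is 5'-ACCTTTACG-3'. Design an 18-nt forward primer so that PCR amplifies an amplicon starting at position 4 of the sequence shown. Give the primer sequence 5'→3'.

5'-ACACGGCGAATTCTGAAT-3'

The reverse primer's reverse complement CGTAAAGGT matches the template at positions 44–52; the product starts at position 4.
The forward primer is identical to the top strand over positions 4–21: ACACGGCGAATTCTGAAT.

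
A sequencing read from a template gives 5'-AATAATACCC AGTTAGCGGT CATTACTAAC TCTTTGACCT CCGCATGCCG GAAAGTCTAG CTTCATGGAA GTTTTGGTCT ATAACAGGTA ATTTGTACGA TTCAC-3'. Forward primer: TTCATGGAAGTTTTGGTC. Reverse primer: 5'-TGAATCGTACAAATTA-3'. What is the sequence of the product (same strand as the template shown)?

5'-TTCATGGAAGTTTTGGTCTATAACAGGTAATTTGTACGATTCA-3'

Scanning the template, TTCATGGAAGTTTTGGTC occurs at positions 62–79; this primer anneals to the bottom strand there with its 3' end pointing downstream.
Taking the reverse complement of TGAATCGTACAAATTA gives TAATTTGTACGATTCA, found at positions 89–104 on the template; the primer anneals here to the top strand with its 3' end pointing upstream.
The product is the template from position 62 through 104 (43 bp).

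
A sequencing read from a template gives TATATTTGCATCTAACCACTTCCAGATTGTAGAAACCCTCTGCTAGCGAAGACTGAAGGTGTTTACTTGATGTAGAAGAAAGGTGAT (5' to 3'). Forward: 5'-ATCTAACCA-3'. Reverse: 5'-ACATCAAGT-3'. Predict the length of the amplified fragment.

The forward primer matches the template at positions 10–18.
The reverse primer's reverse complement is ACTTGATGT, which matches the template at positions 65–73.
The product runs from position 10 to position 73, so its length is 73 − 10 + 1 = 64 bp.

64 bp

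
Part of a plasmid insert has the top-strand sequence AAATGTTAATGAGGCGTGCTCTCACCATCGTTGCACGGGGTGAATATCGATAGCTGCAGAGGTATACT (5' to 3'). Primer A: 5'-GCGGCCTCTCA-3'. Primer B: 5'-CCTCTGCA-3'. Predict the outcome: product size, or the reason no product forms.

No product — primer A has no binding site in the template.

Primer A (GCGGCCTCTCA) does not match the top strand, and its reverse complement TGAGAGGCCGC does not match either.
With no annealing site for primer A, no amplification occurs.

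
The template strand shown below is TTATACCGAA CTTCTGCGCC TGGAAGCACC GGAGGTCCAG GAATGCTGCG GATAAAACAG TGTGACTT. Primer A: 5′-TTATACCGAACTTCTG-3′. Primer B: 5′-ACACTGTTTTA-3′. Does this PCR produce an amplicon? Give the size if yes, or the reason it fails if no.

Primer A (TTATACCGAACTTCTG) matches the top strand at positions 1–16; it acts as a forward primer.
Primer B's reverse complement is TAAAACAGTGT, matching the top strand at positions 53–63; it acts as a reverse primer.
The 3' ends face each other across positions 1–63, giving a 63 bp product.

Yes — a 63 bp product.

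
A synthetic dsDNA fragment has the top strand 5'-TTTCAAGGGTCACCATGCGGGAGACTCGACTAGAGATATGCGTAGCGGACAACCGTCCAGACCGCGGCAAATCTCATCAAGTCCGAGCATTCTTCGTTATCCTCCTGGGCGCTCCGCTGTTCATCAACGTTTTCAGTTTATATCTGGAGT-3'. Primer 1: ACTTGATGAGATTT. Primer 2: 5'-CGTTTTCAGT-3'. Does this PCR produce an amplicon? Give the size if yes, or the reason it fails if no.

No product — the primers' 3' ends point away from each other.

Primer 1 (ACTTGATGAGATTT) has reverse complement AAATCTCATCAAGT, which matches the top strand at positions 69–82; primer 1 anneals to the top strand there with its 3' end pointing upstream toward position 69.
Primer 2 (CGTTTTCAGT) matches the top strand directly at positions 128–137; it anneals to the bottom strand with its 3' end pointing downstream toward position 137.
The 3' ends diverge (primer 1 extends toward position 1, primer 2 toward position 150), so the primers never converge on a shared product.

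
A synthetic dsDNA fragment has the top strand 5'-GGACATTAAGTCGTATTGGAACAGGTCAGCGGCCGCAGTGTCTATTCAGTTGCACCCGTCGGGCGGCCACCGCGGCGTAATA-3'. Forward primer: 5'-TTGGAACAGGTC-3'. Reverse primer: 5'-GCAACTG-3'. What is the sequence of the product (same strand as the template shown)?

5'-TTGGAACAGGTCAGCGGCCGCAGTGTCTATTCAGTTGC-3'

Scanning the template, TTGGAACAGGTC occurs at positions 16–27; this primer anneals to the bottom strand there with its 3' end pointing downstream.
Taking the reverse complement of GCAACTG gives CAGTTGC, found at positions 47–53 on the template; the primer anneals here to the top strand with its 3' end pointing upstream.
The product is the template from position 16 through 53 (38 bp).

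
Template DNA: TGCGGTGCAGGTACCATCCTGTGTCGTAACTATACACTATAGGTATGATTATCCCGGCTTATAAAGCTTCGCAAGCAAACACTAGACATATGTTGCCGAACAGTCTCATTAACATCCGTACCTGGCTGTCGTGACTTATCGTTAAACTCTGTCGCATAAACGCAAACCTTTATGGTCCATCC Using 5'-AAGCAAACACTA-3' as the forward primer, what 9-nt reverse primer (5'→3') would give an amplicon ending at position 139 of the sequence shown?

5'-ATAAGTCAC-3'

The forward primer binds at positions 73–84; the product's 3' end on the top strand is position 139.
The reverse primer anneals to the top strand over positions 131–139, i.e. to GTGACTTAT.
Its sequence written 5'→3' is the reverse complement: ATAAGTCAC.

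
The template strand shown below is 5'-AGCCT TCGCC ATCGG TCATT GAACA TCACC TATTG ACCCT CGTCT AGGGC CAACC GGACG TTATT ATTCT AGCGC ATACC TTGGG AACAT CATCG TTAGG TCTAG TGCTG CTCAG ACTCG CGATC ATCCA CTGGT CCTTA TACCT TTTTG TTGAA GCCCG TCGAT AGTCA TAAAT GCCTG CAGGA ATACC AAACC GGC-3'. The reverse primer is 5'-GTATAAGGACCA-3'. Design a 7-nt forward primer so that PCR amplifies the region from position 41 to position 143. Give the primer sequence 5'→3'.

The reverse primer's reverse complement TGGTCCTTATAC matches the template at positions 132–143; the product starts at position 41.
The forward primer is identical to the top strand over positions 41–47: CGTCTAG.

5'-CGTCTAG-3'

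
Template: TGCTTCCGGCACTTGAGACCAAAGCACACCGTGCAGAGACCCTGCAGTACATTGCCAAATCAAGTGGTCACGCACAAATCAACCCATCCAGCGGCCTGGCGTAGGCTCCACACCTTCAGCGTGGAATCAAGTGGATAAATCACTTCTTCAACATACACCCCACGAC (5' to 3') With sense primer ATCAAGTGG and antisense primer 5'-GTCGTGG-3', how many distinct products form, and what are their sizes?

Two products: 108 bp, 41 bp

The forward primer ATCAAGTGG matches the top strand at positions 59–67, 126–134.
The reverse primer's reverse complement is CCACGAC, matching at positions 160–166.
Each forward site pairs with the reverse site to give a product ending at position 166: sizes 108, 41 bp.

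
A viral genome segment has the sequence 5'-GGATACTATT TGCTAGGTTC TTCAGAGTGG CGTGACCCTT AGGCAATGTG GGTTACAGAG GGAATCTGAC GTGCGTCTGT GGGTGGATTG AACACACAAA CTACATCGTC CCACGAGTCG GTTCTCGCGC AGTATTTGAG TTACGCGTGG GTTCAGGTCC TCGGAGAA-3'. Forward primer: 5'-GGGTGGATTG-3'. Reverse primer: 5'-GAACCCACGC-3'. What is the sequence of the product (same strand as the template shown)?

5'-GGGTGGATTGAACACACAAACTACATCGTCCCACGAGTCGGTTCTCGCGCAGTATTTGAGTTACGCGTGGGTTC-3'

The forward primer matches the template at positions 81–90.
Reverse complement of the reverse primer: GCGTGGGTTC. This occurs on the top strand at positions 145–154.
The product is the template from position 81 through 154 (74 bp).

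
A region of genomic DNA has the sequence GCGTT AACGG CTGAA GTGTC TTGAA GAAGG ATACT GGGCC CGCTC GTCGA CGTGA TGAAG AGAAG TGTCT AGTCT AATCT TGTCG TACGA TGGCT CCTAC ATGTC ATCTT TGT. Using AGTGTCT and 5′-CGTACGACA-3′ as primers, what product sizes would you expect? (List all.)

75 bp, 26 bp

The forward primer AGTGTCT matches the top strand at positions 15–21, 64–70.
The reverse primer's reverse complement is TGTCGTACG, matching at positions 81–89.
Each forward site pairs with the reverse site to give a product ending at position 89: sizes 75, 26 bp.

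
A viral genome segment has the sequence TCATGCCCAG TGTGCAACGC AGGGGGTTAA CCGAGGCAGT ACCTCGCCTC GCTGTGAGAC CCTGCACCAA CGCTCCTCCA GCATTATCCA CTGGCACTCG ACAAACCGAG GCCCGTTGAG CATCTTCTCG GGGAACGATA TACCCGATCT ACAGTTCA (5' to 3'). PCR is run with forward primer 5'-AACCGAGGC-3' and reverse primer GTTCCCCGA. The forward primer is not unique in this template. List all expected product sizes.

The forward primer AACCGAGGC matches the top strand at positions 29–37, 104–112.
The reverse primer's reverse complement is TCGGGGAAC, matching at positions 128–136.
Each forward site pairs with the reverse site to give a product ending at position 136: sizes 108, 33 bp.

108 bp, 33 bp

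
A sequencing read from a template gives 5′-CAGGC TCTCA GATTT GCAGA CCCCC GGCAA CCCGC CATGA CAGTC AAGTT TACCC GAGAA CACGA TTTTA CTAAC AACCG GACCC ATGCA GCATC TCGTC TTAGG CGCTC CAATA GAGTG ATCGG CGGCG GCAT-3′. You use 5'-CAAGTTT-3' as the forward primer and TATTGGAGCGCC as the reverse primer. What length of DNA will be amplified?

71 bp

Forward primer CAAGTTT is found on the top strand at positions 45–51.
Reverse complement of the reverse primer: GGCGCTCCAATA. This occurs on the top strand at positions 104–115.
The product runs from position 45 to position 115, so its length is 115 − 45 + 1 = 71 bp.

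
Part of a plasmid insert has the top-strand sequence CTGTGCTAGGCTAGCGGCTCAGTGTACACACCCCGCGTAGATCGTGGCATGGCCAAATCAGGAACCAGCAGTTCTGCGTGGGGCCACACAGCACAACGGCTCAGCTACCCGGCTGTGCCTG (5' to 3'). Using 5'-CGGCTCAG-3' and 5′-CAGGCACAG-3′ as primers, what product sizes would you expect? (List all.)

The forward primer CGGCTCAG matches the top strand at positions 15–22, 97–104.
The reverse primer's reverse complement is CTGTGCCTG, matching at positions 113–121.
Each forward site pairs with the reverse site to give a product ending at position 121: sizes 107, 25 bp.

107 bp, 25 bp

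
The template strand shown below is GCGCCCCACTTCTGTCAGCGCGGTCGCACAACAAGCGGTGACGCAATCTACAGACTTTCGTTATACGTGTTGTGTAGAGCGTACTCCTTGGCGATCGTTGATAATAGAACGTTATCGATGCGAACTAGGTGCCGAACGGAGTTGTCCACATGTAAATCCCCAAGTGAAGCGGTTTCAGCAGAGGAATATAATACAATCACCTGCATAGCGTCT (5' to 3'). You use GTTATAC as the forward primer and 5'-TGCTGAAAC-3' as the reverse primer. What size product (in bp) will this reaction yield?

121 bp

Forward primer GTTATAC is found on the top strand at positions 60–66.
Taking the reverse complement of TGCTGAAAC gives GTTTCAGCA, found at positions 172–180 on the template; the primer anneals here to the top strand with its 3' end pointing upstream.
Product length = (reverse-primer end) − (forward-primer start) + 1 = 180 − 60 + 1 = 121 bp.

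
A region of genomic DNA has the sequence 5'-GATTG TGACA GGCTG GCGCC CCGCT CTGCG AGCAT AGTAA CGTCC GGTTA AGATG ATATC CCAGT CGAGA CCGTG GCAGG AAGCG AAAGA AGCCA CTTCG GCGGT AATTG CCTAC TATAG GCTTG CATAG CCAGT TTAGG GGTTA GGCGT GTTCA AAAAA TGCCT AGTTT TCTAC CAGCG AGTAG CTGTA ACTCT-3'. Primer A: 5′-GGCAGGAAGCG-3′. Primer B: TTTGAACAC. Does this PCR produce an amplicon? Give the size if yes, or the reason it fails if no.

Primer A (GGCAGGAAGCG) matches the top strand at positions 75–85; it acts as a forward primer.
Primer B's reverse complement is GTGTTCAAA, matching the top strand at positions 149–157; it acts as a reverse primer.
The 3' ends face each other across positions 75–157, giving an 83 bp product.

Yes — an 83 bp product.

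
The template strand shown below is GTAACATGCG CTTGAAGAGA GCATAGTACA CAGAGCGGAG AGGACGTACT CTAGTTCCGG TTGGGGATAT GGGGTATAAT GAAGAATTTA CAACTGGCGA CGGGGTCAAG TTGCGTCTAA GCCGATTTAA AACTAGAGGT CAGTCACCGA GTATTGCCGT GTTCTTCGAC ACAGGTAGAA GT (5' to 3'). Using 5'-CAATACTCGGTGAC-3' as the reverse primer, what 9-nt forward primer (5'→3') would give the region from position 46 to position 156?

5'-GTACTCTAG-3'

The reverse primer's reverse complement GTCACCGAGTATTG matches the template at positions 143–156; the product starts at position 46.
The forward primer is identical to the top strand over positions 46–54: GTACTCTAG.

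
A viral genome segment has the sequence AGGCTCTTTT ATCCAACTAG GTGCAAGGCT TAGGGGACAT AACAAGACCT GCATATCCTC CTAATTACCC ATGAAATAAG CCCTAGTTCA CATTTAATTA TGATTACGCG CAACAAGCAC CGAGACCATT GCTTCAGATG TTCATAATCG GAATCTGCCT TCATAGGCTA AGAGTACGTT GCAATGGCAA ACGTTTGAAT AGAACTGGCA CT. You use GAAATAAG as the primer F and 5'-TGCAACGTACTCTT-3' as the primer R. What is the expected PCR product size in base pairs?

111 bp

Scanning the template, GAAATAAG occurs at positions 73–80; this primer anneals to the bottom strand there with its 3' end pointing downstream.
Taking the reverse complement of TGCAACGTACTCTT gives AAGAGTACGTTGCA, found at positions 170–183 on the template; the primer anneals here to the top strand with its 3' end pointing upstream.
Product length = (reverse-primer end) − (forward-primer start) + 1 = 183 − 73 + 1 = 111 bp.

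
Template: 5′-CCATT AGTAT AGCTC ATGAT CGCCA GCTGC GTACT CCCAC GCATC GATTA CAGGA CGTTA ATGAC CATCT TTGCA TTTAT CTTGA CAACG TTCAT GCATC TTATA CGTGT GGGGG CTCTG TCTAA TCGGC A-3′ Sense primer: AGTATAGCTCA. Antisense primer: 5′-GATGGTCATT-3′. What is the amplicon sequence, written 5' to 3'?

5'-AGTATAGCTCATGATCGCCAGCTGCGTACTCCCACGCATCGATTACAGGACGTTAATGACCATC-3'

Scanning the template, AGTATAGCTCA occurs at positions 6–16; this primer anneals to the bottom strand there with its 3' end pointing downstream.
The reverse primer's reverse complement is AATGACCATC, which matches the template at positions 60–69.
The product is the template from position 6 through 69 (64 bp).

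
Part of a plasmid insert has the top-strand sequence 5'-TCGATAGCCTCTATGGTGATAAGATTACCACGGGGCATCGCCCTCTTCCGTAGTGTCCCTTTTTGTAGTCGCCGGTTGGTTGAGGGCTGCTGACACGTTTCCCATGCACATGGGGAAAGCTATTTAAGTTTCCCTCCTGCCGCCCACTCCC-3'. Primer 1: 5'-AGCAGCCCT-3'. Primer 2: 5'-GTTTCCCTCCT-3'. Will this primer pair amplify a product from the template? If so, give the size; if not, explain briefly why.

Primer 1 (AGCAGCCCT) has reverse complement AGGGCTGCT, which matches the top strand at positions 83–91; primer 1 anneals to the top strand there with its 3' end pointing upstream toward position 83.
Primer 2 (GTTTCCCTCCT) matches the top strand directly at positions 128–138; it anneals to the bottom strand with its 3' end pointing downstream toward position 138.
The 3' ends diverge (primer 1 extends toward position 1, primer 2 toward position 151), so the primers never converge on a shared product.

No product — the primers' 3' ends point away from each other.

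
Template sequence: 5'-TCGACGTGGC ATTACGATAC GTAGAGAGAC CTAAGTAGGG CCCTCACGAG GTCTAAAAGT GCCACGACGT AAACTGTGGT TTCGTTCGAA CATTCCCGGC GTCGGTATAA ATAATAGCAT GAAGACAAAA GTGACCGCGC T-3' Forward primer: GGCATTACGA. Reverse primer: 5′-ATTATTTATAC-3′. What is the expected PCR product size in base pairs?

The forward primer matches the template at positions 8–17.
Taking the reverse complement of ATTATTTATAC gives GTATAAATAAT, found at positions 105–115 on the template; the primer anneals here to the top strand with its 3' end pointing upstream.
Product length = (reverse-primer end) − (forward-primer start) + 1 = 115 − 8 + 1 = 108 bp.

108 bp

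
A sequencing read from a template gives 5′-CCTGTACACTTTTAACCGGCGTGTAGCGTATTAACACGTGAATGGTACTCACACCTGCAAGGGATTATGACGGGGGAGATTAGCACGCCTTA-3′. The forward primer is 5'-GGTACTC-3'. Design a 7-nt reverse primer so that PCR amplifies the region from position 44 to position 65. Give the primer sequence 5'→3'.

5'-ATCCCTT-3'

The product's 3' end on the top strand is position 65.
The reverse primer anneals to the top strand over positions 59–65, i.e. to AAGGGAT.
Its sequence written 5'→3' is the reverse complement: ATCCCTT.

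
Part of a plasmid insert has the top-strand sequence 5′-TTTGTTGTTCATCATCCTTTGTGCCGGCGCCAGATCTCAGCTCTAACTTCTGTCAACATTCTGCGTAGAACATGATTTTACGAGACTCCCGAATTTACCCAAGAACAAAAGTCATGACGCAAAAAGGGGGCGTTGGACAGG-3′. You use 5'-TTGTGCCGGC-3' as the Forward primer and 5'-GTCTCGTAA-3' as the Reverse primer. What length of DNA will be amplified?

Scanning the template, TTGTGCCGGC occurs at positions 19–28; this primer anneals to the bottom strand there with its 3' end pointing downstream.
The reverse primer's reverse complement is TTACGAGAC, which matches the template at positions 78–86.
The product runs from position 19 to position 86, so its length is 86 − 19 + 1 = 68 bp.

68 bp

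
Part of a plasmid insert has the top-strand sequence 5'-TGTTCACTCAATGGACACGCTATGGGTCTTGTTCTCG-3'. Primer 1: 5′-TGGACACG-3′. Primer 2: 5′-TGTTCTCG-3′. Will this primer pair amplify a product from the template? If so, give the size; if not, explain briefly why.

Primer 1 (TGGACACG) matches the top strand at positions 12–19 (3' end points downstream).
Primer 2 (TGTTCTCG) also matches the top strand directly, at positions 30–37 — its reverse complement CGAGAACA is not present.
Both primers anneal to the bottom strand with 3' ends pointing the same way, so neither can prime synthesis back toward the other.

No product — both primers anneal to the same strand and extend in the same direction.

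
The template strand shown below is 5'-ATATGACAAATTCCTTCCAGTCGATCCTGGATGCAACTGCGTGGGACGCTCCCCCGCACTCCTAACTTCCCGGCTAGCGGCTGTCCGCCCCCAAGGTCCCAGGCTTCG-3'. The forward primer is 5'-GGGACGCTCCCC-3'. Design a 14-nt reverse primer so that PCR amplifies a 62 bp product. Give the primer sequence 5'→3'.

The forward primer binds at positions 43–54, so a 62 bp product ends at position 43 + 62 − 1 = 104.
The reverse primer anneals to the top strand over positions 91–104, i.e. to CCAAGGTCCCAGGC.
Its sequence written 5'→3' is the reverse complement: GCCTGGGACCTTGG.

5'-GCCTGGGACCTTGG-3'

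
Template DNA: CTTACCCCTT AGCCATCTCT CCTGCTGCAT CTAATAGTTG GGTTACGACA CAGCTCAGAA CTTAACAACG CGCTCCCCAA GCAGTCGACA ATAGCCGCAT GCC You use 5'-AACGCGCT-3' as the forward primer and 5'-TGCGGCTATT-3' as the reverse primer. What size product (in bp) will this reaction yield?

Forward primer AACGCGCT is found on the top strand at positions 67–74.
Taking the reverse complement of TGCGGCTATT gives AATAGCCGCA, found at positions 90–99 on the template; the primer anneals here to the top strand with its 3' end pointing upstream.
Amplicon spans positions 67–99: 33 bp.

33 bp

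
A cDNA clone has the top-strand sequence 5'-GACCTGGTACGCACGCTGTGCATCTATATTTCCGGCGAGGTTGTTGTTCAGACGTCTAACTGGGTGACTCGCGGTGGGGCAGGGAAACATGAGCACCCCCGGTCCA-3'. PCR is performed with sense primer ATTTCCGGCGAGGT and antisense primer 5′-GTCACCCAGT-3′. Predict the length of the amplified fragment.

Forward primer ATTTCCGGCGAGGT is found on the top strand at positions 28–41.
Taking the reverse complement of GTCACCCAGT gives ACTGGGTGAC, found at positions 59–68 on the template; the primer anneals here to the top strand with its 3' end pointing upstream.
The product runs from position 28 to position 68, so its length is 68 − 28 + 1 = 41 bp.

41 bp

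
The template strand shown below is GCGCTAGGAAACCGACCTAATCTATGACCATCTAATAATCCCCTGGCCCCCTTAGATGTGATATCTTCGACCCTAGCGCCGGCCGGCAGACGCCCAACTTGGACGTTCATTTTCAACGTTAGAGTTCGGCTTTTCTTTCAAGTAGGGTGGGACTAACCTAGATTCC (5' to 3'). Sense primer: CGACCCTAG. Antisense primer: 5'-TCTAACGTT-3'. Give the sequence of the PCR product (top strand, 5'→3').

5'-CGACCCTAGCGCCGGCCGGCAGACGCCCAACTTGGACGTTCATTTTCAACGTTAGA-3'

Forward primer CGACCCTAG is found on the top strand at positions 68–76.
Taking the reverse complement of TCTAACGTT gives AACGTTAGA, found at positions 115–123 on the template; the primer anneals here to the top strand with its 3' end pointing upstream.
The product is the template from position 68 through 123 (56 bp).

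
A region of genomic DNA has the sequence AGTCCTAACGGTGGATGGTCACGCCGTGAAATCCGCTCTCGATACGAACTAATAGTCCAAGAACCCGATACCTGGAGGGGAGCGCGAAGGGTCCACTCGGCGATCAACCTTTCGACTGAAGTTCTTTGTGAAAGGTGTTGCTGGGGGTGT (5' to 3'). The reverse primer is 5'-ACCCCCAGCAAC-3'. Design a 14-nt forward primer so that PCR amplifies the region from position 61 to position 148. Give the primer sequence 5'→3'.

The reverse primer's reverse complement GTTGCTGGGGGT matches the template at positions 137–148; the product starts at position 61.
The forward primer is identical to the top strand over positions 61–74: GAACCCGATACCTG.

5'-GAACCCGATACCTG-3'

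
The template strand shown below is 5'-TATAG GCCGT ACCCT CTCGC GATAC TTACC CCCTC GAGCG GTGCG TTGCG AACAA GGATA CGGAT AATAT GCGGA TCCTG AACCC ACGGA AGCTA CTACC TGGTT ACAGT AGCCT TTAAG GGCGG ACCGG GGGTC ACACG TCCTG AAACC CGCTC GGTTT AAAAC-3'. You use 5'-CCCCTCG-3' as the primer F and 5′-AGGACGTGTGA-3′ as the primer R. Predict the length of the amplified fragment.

The forward primer matches the template at positions 30–36.
The reverse primer's reverse complement is TCACACGTCCT, which matches the template at positions 134–144.
The product runs from position 30 to position 144, so its length is 144 − 30 + 1 = 115 bp.

115 bp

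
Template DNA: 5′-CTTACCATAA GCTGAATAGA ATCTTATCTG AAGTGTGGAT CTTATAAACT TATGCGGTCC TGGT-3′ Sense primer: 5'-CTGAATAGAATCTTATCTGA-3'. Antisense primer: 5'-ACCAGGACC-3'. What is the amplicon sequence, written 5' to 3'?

5'-CTGAATAGAATCTTATCTGAAGTGTGGATCTTATAAACTTATGCGGTCCTGGT-3'

The forward primer matches the template at positions 12–31.
Reverse complement of the reverse primer: GGTCCTGGT. This occurs on the top strand at positions 56–64.
The product is the template from position 12 through 64 (53 bp).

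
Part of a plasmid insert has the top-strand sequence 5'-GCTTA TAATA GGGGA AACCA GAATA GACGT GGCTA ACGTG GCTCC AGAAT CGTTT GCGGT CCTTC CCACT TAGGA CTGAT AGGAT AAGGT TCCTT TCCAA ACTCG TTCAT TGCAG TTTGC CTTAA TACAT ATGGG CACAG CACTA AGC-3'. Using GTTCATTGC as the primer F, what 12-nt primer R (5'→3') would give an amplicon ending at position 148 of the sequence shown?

5'-GCTTAGTGCTGT-3'

The forward primer binds at positions 105–113; the product's 3' end on the top strand is position 148.
The reverse primer anneals to the top strand over positions 137–148, i.e. to ACAGCACTAAGC.
Its sequence written 5'→3' is the reverse complement: GCTTAGTGCTGT.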